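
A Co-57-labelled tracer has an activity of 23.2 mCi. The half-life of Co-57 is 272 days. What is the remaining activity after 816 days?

2.9 mCi

Elapsed time is 3 half-lives (816/272).
Each half-life halves the amount: 23.2 × (1/2)^3 = 23.2/8 = 2.9 mCi.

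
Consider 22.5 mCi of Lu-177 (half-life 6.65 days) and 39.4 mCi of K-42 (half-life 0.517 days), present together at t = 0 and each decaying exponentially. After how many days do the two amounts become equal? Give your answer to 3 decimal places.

0.453 days

Set 22.5·(1/2)^(t/6.65) = 39.4·(1/2)^(t/0.517).
Taking log₂: log₂(22.5/39.4) = t·(1/6.65 − 1/0.517).
log₂(0.57107) = -0.80827; 1/6.65 − 1/0.517 = -1.7839.
t = -0.80827 / -1.7839 ≈ 0.4531 days.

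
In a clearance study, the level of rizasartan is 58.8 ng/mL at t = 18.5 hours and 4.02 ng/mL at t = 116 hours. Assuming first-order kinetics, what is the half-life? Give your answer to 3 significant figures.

25.2 hours

Over Δt = 116 − 18.5 = 97.5 hours, the level fell by a factor of 58.8/4.02 ≈ 14.627.
n = log₂(14.627) ≈ 3.8705 half-lives, so t½ = 97.5/3.8705 ≈ 25.19 hours.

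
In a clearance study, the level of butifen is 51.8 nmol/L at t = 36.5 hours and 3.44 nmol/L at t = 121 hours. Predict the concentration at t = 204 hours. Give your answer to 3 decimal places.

0.240 nmol/L

Over Δt = 121 − 36.5 = 84.5 hours, the level fell by a factor of 51.8/3.44 ≈ 15.058.
n = log₂(15.058) ≈ 3.9125 half-lives, so t½ = 84.5/3.9125 ≈ 21.598 hours.
From t = 121 to t = 204: 3.44 × (1/2)^((204−121)/21.598) ≈ 0.23971 nmol/L.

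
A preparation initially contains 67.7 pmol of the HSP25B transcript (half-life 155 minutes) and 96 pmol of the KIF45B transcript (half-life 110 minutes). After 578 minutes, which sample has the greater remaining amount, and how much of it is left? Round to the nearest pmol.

HSP25B transcript, 5 pmol

HSP25B transcript: 67.7 × (1/2)^3.729 ≈ 5.1055 pmol.
KIF45B transcript: 96 × (1/2)^5.2545 ≈ 2.5148 pmol.
HSP25B transcript has more remaining, at ≈ 5.1055 pmol.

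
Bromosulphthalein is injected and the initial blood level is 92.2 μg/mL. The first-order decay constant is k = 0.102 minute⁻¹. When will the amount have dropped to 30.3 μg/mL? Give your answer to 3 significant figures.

10.9 minutes

t½ = ln 2 / k = 0.69315 / 0.102 ≈ 6.7956 minutes.
Fraction remaining = 30.3/92.2 ≈ 0.32863.
n = log₂(92.2/30.3) = ln(3.0429)/ln 2 ≈ 1.6054 half-lives.
t = n × t½ = 1.6054 × 6.7956 ≈ 10.91 minutes.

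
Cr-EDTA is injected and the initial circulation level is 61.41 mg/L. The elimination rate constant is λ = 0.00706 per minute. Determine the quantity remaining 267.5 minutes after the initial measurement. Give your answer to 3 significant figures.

9.29 mg/L

t½ = ln 2 / λ = 0.69315 / 0.00706 ≈ 98.179 minutes.
Number of half-lives: n = 267.5/98.179 ≈ 2.7246.
Remaining = 61.41 × (1/2)^2.7246 = 61.41 × 0.15129 ≈ 9.2908 mg/L.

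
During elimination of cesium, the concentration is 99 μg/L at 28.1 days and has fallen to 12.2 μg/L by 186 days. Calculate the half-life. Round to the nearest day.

52 days

Over Δt = 186 − 28.1 = 157.9 days, the level fell by a factor of 99/12.2 ≈ 8.1148.
n = log₂(8.1148) ≈ 3.0205 half-lives, so t½ = 157.9/3.0205 ≈ 52.275 days.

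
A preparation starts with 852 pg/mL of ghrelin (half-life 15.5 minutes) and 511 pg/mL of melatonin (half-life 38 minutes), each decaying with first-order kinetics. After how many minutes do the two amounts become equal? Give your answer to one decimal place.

Set 852·(1/2)^(t/15.5) = 511·(1/2)^(t/38).
Taking log₂: log₂(852/511) = t·(1/15.5 − 1/38).
log₂(1.6673) = 0.73753; 1/15.5 − 1/38 = 0.0382.
t = 0.73753 / 0.0382 ≈ 19.307 minutes.

19.3 minutes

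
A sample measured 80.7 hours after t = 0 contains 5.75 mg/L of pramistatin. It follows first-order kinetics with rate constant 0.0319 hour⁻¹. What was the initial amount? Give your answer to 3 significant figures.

t½ = ln 2 / λ = 0.69315 / 0.0319 ≈ 21.729 hours.
Number of half-lives elapsed: n = 80.7/21.729 ≈ 3.714.
A₀ = A × 2^n = 5.75 × 2^3.714 = 5.75 × 13.123 ≈ 75.455 mg/L.

75.5 mg/L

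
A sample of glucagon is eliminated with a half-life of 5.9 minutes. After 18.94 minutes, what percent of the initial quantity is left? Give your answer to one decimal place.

n = 18.94/5.9 ≈ 3.2102 half-lives.
Fraction remaining = (1/2)^3.2102 ≈ 0.10805, i.e. 10.805%.

10.8%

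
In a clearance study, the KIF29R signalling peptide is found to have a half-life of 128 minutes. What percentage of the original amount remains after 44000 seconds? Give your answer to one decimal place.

44000 seconds = 733.333 minutes.
n = 733.333/128 ≈ 5.7292 half-lives.
Fraction remaining = (1/2)^5.7292 ≈ 0.018852, i.e. 1.8852%.

1.9%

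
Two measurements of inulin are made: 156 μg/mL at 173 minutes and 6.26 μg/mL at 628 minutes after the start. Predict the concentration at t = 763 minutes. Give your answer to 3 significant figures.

2.41 μg/mL

Over Δt = 628 − 173 = 455 minutes, the level fell by a factor of 156/6.26 ≈ 24.92.
n = log₂(24.92) ≈ 4.6392 half-lives, so t½ = 455/4.6392 ≈ 98.076 minutes.
From t = 628 to t = 763: 6.26 × (1/2)^((763−628)/98.076) ≈ 2.4111 μg/mL.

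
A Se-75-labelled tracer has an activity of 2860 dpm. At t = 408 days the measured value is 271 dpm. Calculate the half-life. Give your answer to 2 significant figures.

120 days

A/A₀ = 271/2860 ≈ 0.094755.
n = log₂(10.554) ≈ 3.3997 half-lives elapsed in 408 days.
t½ = 408/3.3997 ≈ 120.01 days.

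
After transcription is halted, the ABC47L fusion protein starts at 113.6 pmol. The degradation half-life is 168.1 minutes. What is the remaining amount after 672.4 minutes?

Elapsed time is 4 half-lives (672.4/168.1).
Each half-life halves the amount: 113.6 × (1/2)^4 = 113.6/16 = 7.1 pmol.

7.1 pmol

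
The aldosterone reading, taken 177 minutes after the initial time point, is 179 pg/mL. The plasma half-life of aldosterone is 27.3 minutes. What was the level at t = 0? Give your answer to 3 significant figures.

16000 pg/mL

Number of half-lives elapsed: n = 177/27.3 ≈ 6.4835.
A₀ = A × 2^n = 179 × 2^6.4835 = 179 × 89.481 ≈ 16017 pg/mL.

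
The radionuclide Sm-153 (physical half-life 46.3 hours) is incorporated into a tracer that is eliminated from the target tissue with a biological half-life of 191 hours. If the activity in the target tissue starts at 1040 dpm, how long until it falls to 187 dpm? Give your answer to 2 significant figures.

92 hours

1/t_eff = 1/t_phys + 1/t_biol = 1/46.3 + 1/191 = 0.026834 per hour.
t_eff = 46.3 × 191 / (46.3 + 191) ≈ 37.266 hours.
n = log₂(1040/187) ≈ 2.4755; t = 2.4755 × 37.266 ≈ 92.252 hours.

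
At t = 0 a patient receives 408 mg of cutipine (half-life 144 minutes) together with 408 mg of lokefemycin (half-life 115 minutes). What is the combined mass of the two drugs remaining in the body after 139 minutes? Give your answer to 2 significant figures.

cutipine: 408 × (1/2)^(139/144) = 408 × (1/2)^0.96528 ≈ 208.97 mg.
lokefemycin: 408 × (1/2)^(139/115) = 408 × (1/2)^1.2087 ≈ 176.53 mg.
Total = 208.97 + 176.53 ≈ 385.49 mg.

390 mg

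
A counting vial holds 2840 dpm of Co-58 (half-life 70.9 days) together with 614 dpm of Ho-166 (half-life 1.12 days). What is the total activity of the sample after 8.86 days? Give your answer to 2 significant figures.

2600 dpm

Co-58: 2840 × (1/2)^(8.86/70.9) = 2840 × (1/2)^0.12496 ≈ 2604.4 dpm.
Ho-166: 614 × (1/2)^(8.86/1.12) = 614 × (1/2)^7.9107 ≈ 2.5516 dpm.
Total = 2604.4 + 2.5516 ≈ 2606.9 dpm.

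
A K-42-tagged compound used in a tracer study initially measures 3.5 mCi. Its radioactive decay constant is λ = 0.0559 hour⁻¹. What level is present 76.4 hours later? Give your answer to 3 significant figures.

t½ = ln 2 / λ = 0.69315 / 0.0559 ≈ 12.4 hours.
Number of half-lives: n = 76.4/12.4 ≈ 6.1614.
Remaining = 3.5 × (1/2)^6.1614 = 3.5 × 0.013971 ≈ 0.048899 mCi.

0.0489 mCi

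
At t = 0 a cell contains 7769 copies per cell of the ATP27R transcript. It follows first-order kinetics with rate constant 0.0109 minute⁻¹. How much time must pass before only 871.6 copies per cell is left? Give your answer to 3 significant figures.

201 minutes

t½ = ln 2 / λ = 0.69315 / 0.0109 ≈ 63.591 minutes.
Fraction remaining = 871.6/7769 ≈ 0.11219.
n = log₂(7769/871.6) = ln(8.9135)/ln 2 ≈ 3.156 half-lives.
t = n × t½ = 3.156 × 63.591 ≈ 200.69 minutes.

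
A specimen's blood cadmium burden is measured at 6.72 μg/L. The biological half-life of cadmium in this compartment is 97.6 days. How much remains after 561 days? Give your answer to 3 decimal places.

0.125 μg/L

Number of half-lives: n = 561/97.6 ≈ 5.748.
Remaining = 6.72 × (1/2)^5.748 = 6.72 × 0.018608 ≈ 0.12504 μg/L.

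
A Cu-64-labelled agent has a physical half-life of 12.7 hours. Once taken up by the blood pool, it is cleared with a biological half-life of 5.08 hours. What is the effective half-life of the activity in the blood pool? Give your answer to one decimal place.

3.6 hours

1/t_eff = 1/t_phys + 1/t_biol = 1/12.7 + 1/5.08 = 0.27559 per hour.
t_eff = 12.7 × 5.08 / (12.7 + 5.08) ≈ 3.6286 hours.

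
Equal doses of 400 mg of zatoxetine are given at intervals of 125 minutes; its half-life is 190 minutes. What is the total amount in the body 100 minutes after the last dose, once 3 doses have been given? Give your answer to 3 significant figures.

565 mg

The 3 doses were given 350, 225, 100 minutes ago.
Total = 400·(1/2)^(350/190) + 400·(1/2)^(225/190) + 400·(1/2)^(100/190)
      = 111.57 + 176.03 + 277.73 ≈ 565.32 mg.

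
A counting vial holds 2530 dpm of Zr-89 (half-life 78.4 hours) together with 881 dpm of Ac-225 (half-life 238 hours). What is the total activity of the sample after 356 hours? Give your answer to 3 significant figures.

Zr-89: 2530 × (1/2)^(356/78.4) = 2530 × (1/2)^4.5408 ≈ 108.69 dpm.
Ac-225: 881 × (1/2)^(356/238) = 881 × (1/2)^1.4958 ≈ 312.39 dpm.
Total = 108.69 + 312.39 ≈ 421.08 dpm.

421 dpm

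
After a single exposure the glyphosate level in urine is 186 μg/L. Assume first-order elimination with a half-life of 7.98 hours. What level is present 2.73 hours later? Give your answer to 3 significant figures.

Number of half-lives: n = 2.73/7.98 ≈ 0.34211.
Remaining = 186 × (1/2)^0.34211 = 186 × 0.78889 ≈ 146.73 μg/L.

147 μg/L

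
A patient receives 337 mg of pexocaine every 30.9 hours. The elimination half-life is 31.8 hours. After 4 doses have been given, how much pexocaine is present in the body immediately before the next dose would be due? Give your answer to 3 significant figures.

The 4 doses were given 123.6, 92.7, 61.8, 30.9 hours ago.
Total = 337·(1/2)^(123.6/31.8) + 337·(1/2)^(92.7/31.8) + 337·(1/2)^(61.8/31.8) + 337·(1/2)^(30.9/31.8)
      = 22.782 + 44.679 + 87.621 + 171.84 ≈ 326.92 mg.

327 mg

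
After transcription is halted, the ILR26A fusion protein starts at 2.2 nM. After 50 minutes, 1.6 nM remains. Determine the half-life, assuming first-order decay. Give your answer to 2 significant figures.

A/A₀ = 1.6/2.2 ≈ 0.72727.
n = log₂(1.375) ≈ 0.45943 half-lives elapsed in 50 minutes.
t½ = 50/0.45943 ≈ 108.83 minutes.

110 minutes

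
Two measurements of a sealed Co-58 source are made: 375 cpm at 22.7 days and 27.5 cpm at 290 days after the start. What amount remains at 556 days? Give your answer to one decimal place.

Over Δt = 290 − 22.7 = 267.3 days, the level fell by a factor of 375/27.5 ≈ 13.636.
n = log₂(13.636) ≈ 3.7694 half-lives, so t½ = 267.3/3.7694 ≈ 70.913 days.
From t = 290 to t = 556: 27.5 × (1/2)^((556−290)/70.913) ≈ 2.0425 cpm.

2.0 cpm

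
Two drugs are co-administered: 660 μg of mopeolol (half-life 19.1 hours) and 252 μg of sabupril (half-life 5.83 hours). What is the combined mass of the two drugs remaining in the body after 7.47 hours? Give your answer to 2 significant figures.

mopeolol: 660 × (1/2)^(7.47/19.1) = 660 × (1/2)^0.3911 ≈ 503.28 μg.
sabupril: 252 × (1/2)^(7.47/5.83) = 252 × (1/2)^1.2813 ≈ 103.68 μg.
Total = 503.28 + 103.68 ≈ 606.96 μg.

610 μg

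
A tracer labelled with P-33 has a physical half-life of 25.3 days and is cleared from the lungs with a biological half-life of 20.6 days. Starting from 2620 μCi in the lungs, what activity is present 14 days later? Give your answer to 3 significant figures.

1110 μCi

1/t_eff = 1/t_phys + 1/t_biol = 1/25.3 + 1/20.6 = 0.088069 per day.
t_eff = 25.3 × 20.6 / (25.3 + 20.6) ≈ 11.355 days.
Remaining = 2620 × (1/2)^(14/11.355) = 2620 × (1/2)^1.233 ≈ 1114.7 μCi.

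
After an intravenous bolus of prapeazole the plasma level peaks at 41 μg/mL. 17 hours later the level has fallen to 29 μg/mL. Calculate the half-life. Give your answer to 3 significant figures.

A/A₀ = 29/41 ≈ 0.70732.
n = log₂(1.4138) ≈ 0.49957 half-lives elapsed in 17 hours.
t½ = 17/0.49957 ≈ 34.029 hours.

34.0 hours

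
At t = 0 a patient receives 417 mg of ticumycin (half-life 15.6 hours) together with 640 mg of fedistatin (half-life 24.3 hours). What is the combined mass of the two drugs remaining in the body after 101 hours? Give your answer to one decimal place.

ticumycin: 417 × (1/2)^(101/15.6) = 417 × (1/2)^6.4744 ≈ 4.6899 mg.
fedistatin: 640 × (1/2)^(101/24.3) = 640 × (1/2)^4.1564 ≈ 35.891 mg.
Total = 4.6899 + 35.891 ≈ 40.581 mg.

40.6 mg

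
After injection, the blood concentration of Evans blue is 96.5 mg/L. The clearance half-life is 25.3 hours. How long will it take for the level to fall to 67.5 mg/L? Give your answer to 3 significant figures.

Fraction remaining = 67.5/96.5 ≈ 0.69948.
n = log₂(96.5/67.5) = ln(1.4296)/ln 2 ≈ 0.51564 half-lives.
t = n × t½ = 0.51564 × 25.3 ≈ 13.046 hours.

13.0 hours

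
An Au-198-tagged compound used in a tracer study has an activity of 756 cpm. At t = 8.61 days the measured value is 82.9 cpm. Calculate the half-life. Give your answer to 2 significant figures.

A/A₀ = 82.9/756 ≈ 0.10966.
n = log₂(9.1194) ≈ 3.1889 half-lives elapsed in 8.61 days.
t½ = 8.61/3.1889 ≈ 2.7 days.

2.7 days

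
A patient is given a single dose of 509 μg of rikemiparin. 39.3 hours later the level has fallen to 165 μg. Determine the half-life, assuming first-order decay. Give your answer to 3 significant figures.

24.2 hours

A/A₀ = 165/509 ≈ 0.32417.
n = log₂(3.0848) ≈ 1.6252 half-lives elapsed in 39.3 hours.
t½ = 39.3/1.6252 ≈ 24.182 hours.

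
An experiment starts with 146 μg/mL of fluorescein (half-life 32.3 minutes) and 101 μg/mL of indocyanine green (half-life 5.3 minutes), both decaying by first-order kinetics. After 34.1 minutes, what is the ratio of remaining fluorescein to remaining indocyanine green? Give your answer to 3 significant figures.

fluorescein: 146 × (1/2)^(34.1/32.3) = 146 × (1/2)^1.0557 ≈ 70.234 μg/mL.
indocyanine green: 101 × (1/2)^(34.1/5.3) = 101 × (1/2)^6.434 ≈ 1.1682 μg/mL.
Ratio ≈ 70.234 / 1.1682 ≈ 60.123.

60.1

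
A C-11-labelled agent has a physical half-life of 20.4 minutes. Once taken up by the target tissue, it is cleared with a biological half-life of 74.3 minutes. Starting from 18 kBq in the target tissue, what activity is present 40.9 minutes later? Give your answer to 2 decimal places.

1/t_eff = 1/t_phys + 1/t_biol = 1/20.4 + 1/74.3 = 0.062479 per minute.
t_eff = 20.4 × 74.3 / (20.4 + 74.3) ≈ 16.005 minutes.
Remaining = 18 × (1/2)^(40.9/16.005) = 18 × (1/2)^2.5554 ≈ 3.0622 kBq.

3.06 kBq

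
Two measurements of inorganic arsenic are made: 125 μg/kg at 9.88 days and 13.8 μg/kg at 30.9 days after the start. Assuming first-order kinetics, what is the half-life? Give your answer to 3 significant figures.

6.61 days

Over Δt = 30.9 − 9.88 = 21.02 days, the level fell by a factor of 125/13.8 ≈ 9.058.
n = log₂(9.058) ≈ 3.1792 half-lives, so t½ = 21.02/3.1792 ≈ 6.6118 days.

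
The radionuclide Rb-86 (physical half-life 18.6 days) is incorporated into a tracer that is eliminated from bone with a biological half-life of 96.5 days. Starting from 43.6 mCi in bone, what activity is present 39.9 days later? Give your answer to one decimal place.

7.4 mCi

1/t_eff = 1/t_phys + 1/t_biol = 1/18.6 + 1/96.5 = 0.064126 per day.
t_eff = 18.6 × 96.5 / (18.6 + 96.5) ≈ 15.594 days.
Remaining = 43.6 × (1/2)^(39.9/15.594) = 43.6 × (1/2)^2.5586 ≈ 7.4005 mCi.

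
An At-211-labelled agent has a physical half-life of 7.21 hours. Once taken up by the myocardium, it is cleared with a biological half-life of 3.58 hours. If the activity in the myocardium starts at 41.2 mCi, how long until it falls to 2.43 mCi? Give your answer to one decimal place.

9.8 hours

1/t_eff = 1/t_phys + 1/t_biol = 1/7.21 + 1/3.58 = 0.41803 per hour.
t_eff = 7.21 × 3.58 / (7.21 + 3.58) ≈ 2.3922 hours.
n = log₂(41.2/2.43) ≈ 4.0836; t = 4.0836 × 2.3922 ≈ 9.7688 hours.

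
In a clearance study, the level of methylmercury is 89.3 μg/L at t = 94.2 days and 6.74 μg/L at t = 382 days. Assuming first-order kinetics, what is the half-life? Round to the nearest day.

77 days

Over Δt = 382 − 94.2 = 287.8 days, the level fell by a factor of 89.3/6.74 ≈ 13.249.
n = log₂(13.249) ≈ 3.7278 half-lives, so t½ = 287.8/3.7278 ≈ 77.203 days.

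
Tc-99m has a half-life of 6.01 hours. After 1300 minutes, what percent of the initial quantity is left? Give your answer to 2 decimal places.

1300 minutes = 21.6667 hours.
n = 21.6667/6.01 ≈ 3.6051 half-lives.
Fraction remaining = (1/2)^3.6051 ≈ 0.082178, i.e. 8.2178%.

8.22%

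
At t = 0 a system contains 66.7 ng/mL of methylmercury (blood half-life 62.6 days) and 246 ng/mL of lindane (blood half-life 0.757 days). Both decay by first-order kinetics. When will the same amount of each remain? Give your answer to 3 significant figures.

1.44 days

Set 66.7·(1/2)^(t/62.6) = 246·(1/2)^(t/0.757).
Taking log₂: log₂(66.7/246) = t·(1/62.6 − 1/0.757).
log₂(0.27114) = -1.8829; 1/62.6 − 1/0.757 = -1.305.
t = -1.8829 / -1.305 ≈ 1.4428 days.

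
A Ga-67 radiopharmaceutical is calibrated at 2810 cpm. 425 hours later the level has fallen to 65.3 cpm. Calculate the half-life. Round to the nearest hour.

78 hours

A/A₀ = 65.3/2810 ≈ 0.023238.
n = log₂(43.032) ≈ 5.4273 half-lives elapsed in 425 hours.
t½ = 425/5.4273 ≈ 78.307 hours.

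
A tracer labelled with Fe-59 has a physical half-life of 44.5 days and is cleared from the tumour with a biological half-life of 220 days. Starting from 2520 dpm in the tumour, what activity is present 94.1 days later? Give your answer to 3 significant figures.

1/t_eff = 1/t_phys + 1/t_biol = 1/44.5 + 1/220 = 0.027017 per day.
t_eff = 44.5 × 220 / (44.5 + 220) ≈ 37.013 days.
Remaining = 2520 × (1/2)^(94.1/37.013) = 2520 × (1/2)^2.5423 ≈ 432.6 dpm.

433 dpm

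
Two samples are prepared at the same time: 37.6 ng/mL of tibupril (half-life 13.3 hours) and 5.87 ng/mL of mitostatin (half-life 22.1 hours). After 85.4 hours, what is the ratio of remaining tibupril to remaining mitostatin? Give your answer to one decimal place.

tibupril: 37.6 × (1/2)^(85.4/13.3) = 37.6 × (1/2)^6.4211 ≈ 0.43879 ng/mL.
mitostatin: 5.87 × (1/2)^(85.4/22.1) = 5.87 × (1/2)^3.8643 ≈ 0.40307 ng/mL.
Ratio ≈ 0.43879 / 0.40307 ≈ 1.0886.

1.1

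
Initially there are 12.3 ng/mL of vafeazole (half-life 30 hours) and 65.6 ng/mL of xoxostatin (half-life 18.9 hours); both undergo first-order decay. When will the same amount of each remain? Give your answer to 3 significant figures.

Set 12.3·(1/2)^(t/30) = 65.6·(1/2)^(t/18.9).
Taking log₂: log₂(12.3/65.6) = t·(1/30 − 1/18.9).
log₂(0.1875) = -2.415; 1/30 − 1/18.9 = -0.019577.
t = -2.415 / -0.019577 ≈ 123.36 hours.

123 hours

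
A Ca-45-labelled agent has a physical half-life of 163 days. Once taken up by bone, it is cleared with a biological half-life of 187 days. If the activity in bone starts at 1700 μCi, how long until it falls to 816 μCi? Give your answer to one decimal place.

1/t_eff = 1/t_phys + 1/t_biol = 1/163 + 1/187 = 0.011483 per day.
t_eff = 163 × 187 / (163 + 187) ≈ 87.089 days.
n = log₂(1700/816) ≈ 1.0589; t = 1.0589 × 87.089 ≈ 92.218 days.

92.2 days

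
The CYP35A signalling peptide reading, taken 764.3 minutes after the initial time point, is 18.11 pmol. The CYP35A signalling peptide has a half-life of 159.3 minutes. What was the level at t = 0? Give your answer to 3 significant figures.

504 pmol

Number of half-lives elapsed: n = 764.3/159.3 ≈ 4.7979.
A₀ = A × 2^n = 18.11 × 2^4.7979 = 18.11 × 27.816 ≈ 503.76 pmol.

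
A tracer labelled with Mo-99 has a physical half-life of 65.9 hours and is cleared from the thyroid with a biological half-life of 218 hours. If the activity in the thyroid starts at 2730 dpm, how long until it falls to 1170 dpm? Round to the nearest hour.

62 hours

1/t_eff = 1/t_phys + 1/t_biol = 1/65.9 + 1/218 = 0.019762 per hour.
t_eff = 65.9 × 218 / (65.9 + 218) ≈ 50.603 hours.
n = log₂(2730/1170) ≈ 1.2224; t = 1.2224 × 50.603 ≈ 61.857 hours.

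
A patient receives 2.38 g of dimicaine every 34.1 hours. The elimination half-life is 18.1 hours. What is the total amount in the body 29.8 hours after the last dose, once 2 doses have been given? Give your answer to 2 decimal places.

The 2 doses were given 63.9, 29.8 hours ago.
Total = 2.38·(1/2)^(63.9/18.1) + 2.38·(1/2)^(29.8/18.1)
      = 0.20598 + 0.76025 ≈ 0.96623 g.

0.97 g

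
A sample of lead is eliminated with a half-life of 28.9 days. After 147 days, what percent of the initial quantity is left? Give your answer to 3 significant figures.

n = 147/28.9 ≈ 5.0865 half-lives.
Fraction remaining = (1/2)^5.0865 ≈ 0.029431, i.e. 2.9431%.

2.94%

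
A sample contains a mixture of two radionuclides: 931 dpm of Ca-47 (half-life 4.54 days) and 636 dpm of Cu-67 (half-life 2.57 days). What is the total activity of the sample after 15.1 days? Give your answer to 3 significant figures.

Ca-47: 931 × (1/2)^(15.1/4.54) = 931 × (1/2)^3.326 ≈ 92.838 dpm.
Cu-67: 636 × (1/2)^(15.1/2.57) = 636 × (1/2)^5.8755 ≈ 10.833 dpm.
Total = 92.838 + 10.833 ≈ 103.67 dpm.

104 dpm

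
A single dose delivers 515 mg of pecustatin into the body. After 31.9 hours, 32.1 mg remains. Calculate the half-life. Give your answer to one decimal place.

A/A₀ = 32.1/515 ≈ 0.06233.
n = log₂(16.044) ≈ 4.0039 half-lives elapsed in 31.9 hours.
t½ = 31.9/4.0039 ≈ 7.9672 hours.

8.0 hours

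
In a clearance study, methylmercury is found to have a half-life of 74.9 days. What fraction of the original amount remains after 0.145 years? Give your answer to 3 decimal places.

0.613

0.145 years = 52.925 days.
n = 52.925/74.9 ≈ 0.70661 half-lives.
Fraction remaining = (1/2)^0.70661 ≈ 0.61276.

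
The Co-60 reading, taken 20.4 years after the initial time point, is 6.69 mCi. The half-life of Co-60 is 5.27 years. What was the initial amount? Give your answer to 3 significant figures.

Number of half-lives elapsed: n = 20.4/5.27 ≈ 3.871.
A₀ = A × 2^n = 6.69 × 2^3.871 = 6.69 × 14.631 ≈ 97.882 mCi.

97.9 mCi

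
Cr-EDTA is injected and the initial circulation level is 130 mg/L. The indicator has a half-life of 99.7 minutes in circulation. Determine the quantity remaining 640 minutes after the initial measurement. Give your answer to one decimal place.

1.5 mg/L

Number of half-lives: n = 640/99.7 ≈ 6.4193.
Remaining = 130 × (1/2)^6.4193 = 130 × 0.011685 ≈ 1.519 mg/L.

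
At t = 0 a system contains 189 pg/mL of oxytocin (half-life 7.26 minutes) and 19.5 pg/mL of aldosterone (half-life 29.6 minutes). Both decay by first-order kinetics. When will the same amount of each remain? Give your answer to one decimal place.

Set 189·(1/2)^(t/7.26) = 19.5·(1/2)^(t/29.6).
Taking log₂: log₂(189/19.5) = t·(1/7.26 − 1/29.6).
log₂(9.6923) = 3.2768; 1/7.26 − 1/29.6 = 0.10396.
t = 3.2768 / 0.10396 ≈ 31.521 minutes.

31.5 minutes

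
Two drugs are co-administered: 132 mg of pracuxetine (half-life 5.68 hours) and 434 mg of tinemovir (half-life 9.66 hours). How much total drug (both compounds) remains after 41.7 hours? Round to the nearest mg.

pracuxetine: 132 × (1/2)^(41.7/5.68) = 132 × (1/2)^7.3415 ≈ 0.81386 mg.
tinemovir: 434 × (1/2)^(41.7/9.66) = 434 × (1/2)^4.3168 ≈ 21.778 mg.
Total = 0.81386 + 21.778 ≈ 22.592 mg.

23 mg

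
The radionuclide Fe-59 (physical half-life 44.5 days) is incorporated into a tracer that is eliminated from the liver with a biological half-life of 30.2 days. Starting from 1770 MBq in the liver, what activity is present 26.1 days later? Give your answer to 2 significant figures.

650 MBq

1/t_eff = 1/t_phys + 1/t_biol = 1/44.5 + 1/30.2 = 0.055584 per day.
t_eff = 44.5 × 30.2 / (44.5 + 30.2) ≈ 17.991 days.
Remaining = 1770 × (1/2)^(26.1/17.991) = 1770 × (1/2)^1.4508 ≈ 647.52 MBq.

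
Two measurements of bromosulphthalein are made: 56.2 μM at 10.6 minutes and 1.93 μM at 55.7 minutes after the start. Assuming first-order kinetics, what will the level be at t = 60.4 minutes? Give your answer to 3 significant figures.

1.36 μM

Over Δt = 55.7 − 10.6 = 45.1 minutes, the level fell by a factor of 56.2/1.93 ≈ 29.119.
n = log₂(29.119) ≈ 4.8639 half-lives, so t½ = 45.1/4.8639 ≈ 9.2724 minutes.
From t = 55.7 to t = 60.4: 1.93 × (1/2)^((60.4−55.7)/9.2724) ≈ 1.3582 μM.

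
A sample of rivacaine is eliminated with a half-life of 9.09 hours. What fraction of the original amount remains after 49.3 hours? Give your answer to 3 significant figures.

0.0233

n = 49.3/9.09 ≈ 5.4235 half-lives.
Fraction remaining = (1/2)^5.4235 ≈ 0.0233.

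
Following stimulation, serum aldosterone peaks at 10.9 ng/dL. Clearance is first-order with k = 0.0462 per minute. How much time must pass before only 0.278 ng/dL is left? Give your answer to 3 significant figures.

79.4 minutes

t½ = ln 2 / k = 0.69315 / 0.0462 ≈ 15.003 minutes.
Fraction remaining = 0.278/10.9 ≈ 0.025505.
n = log₂(10.9/0.278) = ln(39.209)/ln 2 ≈ 5.2931 half-lives.
t = n × t½ = 5.2931 × 15.003 ≈ 79.413 minutes.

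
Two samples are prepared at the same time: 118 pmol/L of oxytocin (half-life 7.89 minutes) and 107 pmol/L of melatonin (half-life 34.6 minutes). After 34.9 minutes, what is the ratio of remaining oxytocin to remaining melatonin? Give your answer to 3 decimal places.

oxytocin: 118 × (1/2)^(34.9/7.89) = 118 × (1/2)^4.4233 ≈ 5.4996 pmol/L.
melatonin: 107 × (1/2)^(34.9/34.6) = 107 × (1/2)^1.0087 ≈ 53.179 pmol/L.
Ratio ≈ 5.4996 / 53.179 ≈ 0.10342.

0.103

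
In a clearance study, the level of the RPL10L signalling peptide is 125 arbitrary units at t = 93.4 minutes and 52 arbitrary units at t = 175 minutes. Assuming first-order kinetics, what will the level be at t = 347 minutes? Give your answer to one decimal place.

8.2 arbitrary units

Over Δt = 175 − 93.4 = 81.6 minutes, the level fell by a factor of 125/52 ≈ 2.4038.
n = log₂(2.4038) ≈ 1.2653 half-lives, so t½ = 81.6/1.2653 ≈ 64.488 minutes.
From t = 175 to t = 347: 52 × (1/2)^((347−175)/64.488) ≈ 8.1868 arbitrary units.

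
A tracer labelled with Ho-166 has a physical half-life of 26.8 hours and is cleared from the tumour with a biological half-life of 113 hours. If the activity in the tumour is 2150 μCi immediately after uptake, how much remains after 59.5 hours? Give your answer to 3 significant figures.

320 μCi

1/t_eff = 1/t_phys + 1/t_biol = 1/26.8 + 1/113 = 0.046163 per hour.
t_eff = 26.8 × 113 / (26.8 + 113) ≈ 21.662 hours.
Remaining = 2150 × (1/2)^(59.5/21.662) = 2150 × (1/2)^2.7467 ≈ 320.33 μCi.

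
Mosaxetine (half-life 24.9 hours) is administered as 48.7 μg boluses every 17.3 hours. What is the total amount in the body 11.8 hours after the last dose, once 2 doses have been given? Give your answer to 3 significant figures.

56.7 μg

The 2 doses were given 29.1, 11.8 hours ago.
Total = 48.7·(1/2)^(29.1/24.9) + 48.7·(1/2)^(11.8/24.9)
      = 21.663 + 35.065 ≈ 56.728 μg.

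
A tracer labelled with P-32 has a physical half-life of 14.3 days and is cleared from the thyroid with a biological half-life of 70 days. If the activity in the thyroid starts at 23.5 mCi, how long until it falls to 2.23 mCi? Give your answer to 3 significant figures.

40.3 days

1/t_eff = 1/t_phys + 1/t_biol = 1/14.3 + 1/70 = 0.084216 per day.
t_eff = 14.3 × 70 / (14.3 + 70) ≈ 11.874 days.
n = log₂(23.5/2.23) ≈ 3.3975; t = 3.3975 × 11.874 ≈ 40.343 days.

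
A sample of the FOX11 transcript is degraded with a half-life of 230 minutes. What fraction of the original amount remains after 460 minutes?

n = 460/230 ≈ 2 half-lives.
Fraction remaining = (1/2)^2 ≈ 0.25.

0.25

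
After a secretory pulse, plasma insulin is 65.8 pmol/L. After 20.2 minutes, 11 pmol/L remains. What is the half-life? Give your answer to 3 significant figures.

A/A₀ = 11/65.8 ≈ 0.16717.
n = log₂(5.9818) ≈ 2.5806 half-lives elapsed in 20.2 minutes.
t½ = 20.2/2.5806 ≈ 7.8277 minutes.

7.83 minutes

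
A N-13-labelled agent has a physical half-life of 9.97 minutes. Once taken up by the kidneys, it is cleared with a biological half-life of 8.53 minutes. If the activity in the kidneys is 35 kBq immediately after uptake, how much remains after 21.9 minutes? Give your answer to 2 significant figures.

1/t_eff = 1/t_phys + 1/t_biol = 1/9.97 + 1/8.53 = 0.21753 per minute.
t_eff = 9.97 × 8.53 / (9.97 + 8.53) ≈ 4.597 minutes.
Remaining = 35 × (1/2)^(21.9/4.597) = 35 × (1/2)^4.764 ≈ 1.2881 kBq.

1.3 kBq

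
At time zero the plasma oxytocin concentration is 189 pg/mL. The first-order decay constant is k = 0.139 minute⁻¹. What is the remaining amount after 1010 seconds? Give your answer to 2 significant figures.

18 pg/mL

t½ = ln 2 / k = 0.69315 / 0.139 ≈ 4.9867 minutes.
Convert the elapsed time: 1010 seconds = 16.8333 minutes.
Number of half-lives: n = 16.8333/4.9867 ≈ 3.3757.
Remaining = 189 × (1/2)^3.3757 = 189 × 0.096344 ≈ 18.209 pg/mL.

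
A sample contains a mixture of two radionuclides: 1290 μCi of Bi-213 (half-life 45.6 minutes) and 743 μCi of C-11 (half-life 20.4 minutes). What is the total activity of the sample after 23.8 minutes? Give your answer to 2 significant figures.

1200 μCi

Bi-213: 1290 × (1/2)^(23.8/45.6) = 1290 × (1/2)^0.52193 ≈ 898.41 μCi.
C-11: 743 × (1/2)^(23.8/20.4) = 743 × (1/2)^1.1667 ≈ 330.97 μCi.
Total = 898.41 + 330.97 ≈ 1229.4 μCi.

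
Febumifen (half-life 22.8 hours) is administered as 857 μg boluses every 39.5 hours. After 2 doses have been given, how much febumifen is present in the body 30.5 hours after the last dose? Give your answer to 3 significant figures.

The 2 doses were given 70, 30.5 hours ago.
Total = 857·(1/2)^(70/22.8) + 857·(1/2)^(30.5/22.8)
      = 102.04 + 339.07 ≈ 441.11 μg.

441 μg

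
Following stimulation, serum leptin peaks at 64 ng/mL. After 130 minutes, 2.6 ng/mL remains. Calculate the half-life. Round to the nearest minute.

A/A₀ = 2.6/64 ≈ 0.040625.
n = log₂(24.615) ≈ 4.6215 half-lives elapsed in 130 minutes.
t½ = 130/4.6215 ≈ 28.129 minutes.

28 minutes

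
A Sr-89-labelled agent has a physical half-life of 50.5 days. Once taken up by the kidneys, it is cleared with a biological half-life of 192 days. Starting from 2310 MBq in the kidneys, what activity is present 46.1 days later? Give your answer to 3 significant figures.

1040 MBq

1/t_eff = 1/t_phys + 1/t_biol = 1/50.5 + 1/192 = 0.02501 per day.
t_eff = 50.5 × 192 / (50.5 + 192) ≈ 39.984 days.
Remaining = 2310 × (1/2)^(46.1/39.984) = 2310 × (1/2)^1.153 ≈ 1038.8 MBq.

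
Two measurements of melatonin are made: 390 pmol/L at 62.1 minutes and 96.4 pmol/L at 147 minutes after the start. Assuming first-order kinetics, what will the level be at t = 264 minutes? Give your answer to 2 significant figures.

Over Δt = 147 − 62.1 = 84.9 minutes, the level fell by a factor of 390/96.4 ≈ 4.0456.
n = log₂(4.0456) ≈ 2.0164 half-lives, so t½ = 84.9/2.0164 ≈ 42.105 minutes.
From t = 147 to t = 264: 96.4 × (1/2)^((264−147)/42.105) ≈ 14.047 pmol/L.

14 pmol/L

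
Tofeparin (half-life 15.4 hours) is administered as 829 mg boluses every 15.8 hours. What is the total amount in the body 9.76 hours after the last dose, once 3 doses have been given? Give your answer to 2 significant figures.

The 3 doses were given 41.36, 25.56, 9.76 hours ago.
Total = 829·(1/2)^(41.36/15.4) + 829·(1/2)^(25.56/15.4) + 829·(1/2)^(9.76/15.4)
      = 128.85 + 262.38 + 534.28 ≈ 925.51 mg.

930 mg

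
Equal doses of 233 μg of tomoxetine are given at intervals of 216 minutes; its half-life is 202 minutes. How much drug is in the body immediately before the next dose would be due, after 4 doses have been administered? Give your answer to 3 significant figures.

The 4 doses were given 864, 648, 432, 216 minutes ago.
Total = 233·(1/2)^(864/202) + 233·(1/2)^(648/202) + 233·(1/2)^(432/202) + 233·(1/2)^(216/202)
      = 12.017 + 25.216 + 52.914 + 111.04 ≈ 201.18 μg.

201 μg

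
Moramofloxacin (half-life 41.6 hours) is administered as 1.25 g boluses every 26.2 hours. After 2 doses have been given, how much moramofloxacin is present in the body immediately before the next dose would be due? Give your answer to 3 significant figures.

1.33 g

The 2 doses were given 52.4, 26.2 hours ago.
Total = 1.25·(1/2)^(52.4/41.6) + 1.25·(1/2)^(26.2/41.6)
      = 0.52207 + 0.80783 ≈ 1.3299 g.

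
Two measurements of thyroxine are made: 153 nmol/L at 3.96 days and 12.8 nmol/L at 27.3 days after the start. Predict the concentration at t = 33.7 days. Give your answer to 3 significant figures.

Over Δt = 27.3 − 3.96 = 23.34 days, the level fell by a factor of 153/12.8 ≈ 11.953.
n = log₂(11.953) ≈ 3.5793 half-lives, so t½ = 23.34/3.5793 ≈ 6.5208 days.
From t = 27.3 to t = 33.7: 12.8 × (1/2)^((33.7−27.3)/6.5208) ≈ 6.4827 nmol/L.

6.48 nmol/L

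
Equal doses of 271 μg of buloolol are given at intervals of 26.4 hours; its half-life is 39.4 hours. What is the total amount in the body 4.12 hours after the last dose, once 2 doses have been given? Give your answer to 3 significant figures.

410 μg

The 2 doses were given 30.52, 4.12 hours ago.
Total = 271·(1/2)^(30.52/39.4) + 271·(1/2)^(4.12/39.4)
      = 158.41 + 252.05 ≈ 410.46 μg.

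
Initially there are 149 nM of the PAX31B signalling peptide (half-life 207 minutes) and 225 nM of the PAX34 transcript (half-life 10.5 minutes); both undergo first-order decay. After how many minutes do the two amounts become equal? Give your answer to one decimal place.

Set 149·(1/2)^(t/207) = 225·(1/2)^(t/10.5).
Taking log₂: log₂(149/225) = t·(1/207 − 1/10.5).
log₂(0.66222) = -0.59461; 1/207 − 1/10.5 = -0.090407.
t = -0.59461 / -0.090407 ≈ 6.5771 minutes.

6.6 minutes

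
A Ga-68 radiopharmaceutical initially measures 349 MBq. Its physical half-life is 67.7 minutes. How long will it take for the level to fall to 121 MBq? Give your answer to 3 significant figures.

Fraction remaining = 121/349 ≈ 0.3467.
n = log₂(349/121) = ln(2.8843)/ln 2 ≈ 1.5282 half-lives.
t = n × t½ = 1.5282 × 67.7 ≈ 103.46 minutes.

103 minutes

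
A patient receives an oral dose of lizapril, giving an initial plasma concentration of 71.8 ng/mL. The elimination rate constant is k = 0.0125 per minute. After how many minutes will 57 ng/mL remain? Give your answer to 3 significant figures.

18.5 minutes

t½ = ln 2 / k = 0.69315 / 0.0125 ≈ 55.452 minutes.
Fraction remaining = 57/71.8 ≈ 0.79387.
n = log₂(71.8/57) = ln(1.2596)/ln 2 ≈ 0.33302 half-lives.
t = n × t½ = 0.33302 × 55.452 ≈ 18.467 minutes.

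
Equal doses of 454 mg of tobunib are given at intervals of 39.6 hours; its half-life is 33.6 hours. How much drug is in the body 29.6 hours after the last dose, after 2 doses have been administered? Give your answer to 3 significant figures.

355 mg

The 2 doses were given 69.2, 29.6 hours ago.
Total = 454·(1/2)^(69.2/33.6) + 454·(1/2)^(29.6/33.6)
      = 108.91 + 246.53 ≈ 355.44 mg.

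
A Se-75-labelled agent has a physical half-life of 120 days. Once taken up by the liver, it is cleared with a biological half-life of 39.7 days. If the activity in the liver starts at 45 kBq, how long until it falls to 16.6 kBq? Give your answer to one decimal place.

1/t_eff = 1/t_phys + 1/t_biol = 1/120 + 1/39.7 = 0.033522 per day.
t_eff = 120 × 39.7 / (120 + 39.7) ≈ 29.831 days.
n = log₂(45/16.6) ≈ 1.4387; t = 1.4387 × 29.831 ≈ 42.919 days.

42.9 days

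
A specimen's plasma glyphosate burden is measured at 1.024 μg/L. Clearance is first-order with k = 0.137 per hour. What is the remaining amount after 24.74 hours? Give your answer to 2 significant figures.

t½ = ln 2 / k = 0.69315 / 0.137 ≈ 5.0595 hours.
Number of half-lives: n = 24.74/5.0595 ≈ 4.8898.
Remaining = 1.024 × (1/2)^4.8898 = 1.024 × 0.03373 ≈ 0.034539 μg/L.

0.035 μg/L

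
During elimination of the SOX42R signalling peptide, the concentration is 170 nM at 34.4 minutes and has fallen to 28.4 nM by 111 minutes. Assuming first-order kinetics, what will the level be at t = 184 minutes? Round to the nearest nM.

5 nM

Over Δt = 111 − 34.4 = 76.6 minutes, the level fell by a factor of 170/28.4 ≈ 5.9859.
n = log₂(5.9859) ≈ 2.5816 half-lives, so t½ = 76.6/2.5816 ≈ 29.672 minutes.
From t = 111 to t = 184: 28.4 × (1/2)^((184−111)/29.672) ≈ 5.1607 nM.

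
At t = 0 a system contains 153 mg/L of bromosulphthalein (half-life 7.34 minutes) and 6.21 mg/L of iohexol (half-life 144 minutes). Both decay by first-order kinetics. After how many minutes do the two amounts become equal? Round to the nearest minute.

Set 153·(1/2)^(t/7.34) = 6.21·(1/2)^(t/144).
Taking log₂: log₂(153/6.21) = t·(1/7.34 − 1/144).
log₂(24.638) = 4.6228; 1/7.34 − 1/144 = 0.1293.
t = 4.6228 / 0.1293 ≈ 35.754 minutes.

36 minutes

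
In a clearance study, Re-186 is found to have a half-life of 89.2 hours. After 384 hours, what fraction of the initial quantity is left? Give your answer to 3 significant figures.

0.0506

n = 384/89.2 ≈ 4.3049 half-lives.
Fraction remaining = (1/2)^4.3049 ≈ 0.050592.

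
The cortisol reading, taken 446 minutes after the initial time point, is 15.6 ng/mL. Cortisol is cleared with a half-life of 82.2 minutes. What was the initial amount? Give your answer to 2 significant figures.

Number of half-lives elapsed: n = 446/82.2 ≈ 5.4258.
A₀ = A × 2^n = 15.6 × 2^5.4258 = 15.6 × 42.986 ≈ 670.58 ng/mL.

670 ng/mL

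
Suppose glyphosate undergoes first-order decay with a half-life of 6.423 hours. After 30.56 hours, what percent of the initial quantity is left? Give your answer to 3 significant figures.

n = 30.56/6.423 ≈ 4.7579 half-lives.
Fraction remaining = (1/2)^4.7579 ≈ 0.03696, i.e. 3.696%.

3.70%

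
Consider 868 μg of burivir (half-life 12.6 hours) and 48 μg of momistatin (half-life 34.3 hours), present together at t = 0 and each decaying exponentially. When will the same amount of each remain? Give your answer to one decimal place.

83.2 hours

Set 868·(1/2)^(t/12.6) = 48·(1/2)^(t/34.3).
Taking log₂: log₂(868/48) = t·(1/12.6 − 1/34.3).
log₂(18.083) = 4.1766; 1/12.6 − 1/34.3 = 0.050211.
t = 4.1766 / 0.050211 ≈ 83.181 hours.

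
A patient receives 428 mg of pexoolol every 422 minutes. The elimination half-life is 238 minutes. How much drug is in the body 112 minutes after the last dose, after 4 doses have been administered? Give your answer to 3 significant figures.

The 4 doses were given 1378, 956, 534, 112 minutes ago.
Total = 428·(1/2)^(1378/238) + 428·(1/2)^(956/238) + 428·(1/2)^(534/238) + 428·(1/2)^(112/238)
      = 7.7358 + 26.44 + 90.37 + 308.87 ≈ 433.42 mg.

433 mg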